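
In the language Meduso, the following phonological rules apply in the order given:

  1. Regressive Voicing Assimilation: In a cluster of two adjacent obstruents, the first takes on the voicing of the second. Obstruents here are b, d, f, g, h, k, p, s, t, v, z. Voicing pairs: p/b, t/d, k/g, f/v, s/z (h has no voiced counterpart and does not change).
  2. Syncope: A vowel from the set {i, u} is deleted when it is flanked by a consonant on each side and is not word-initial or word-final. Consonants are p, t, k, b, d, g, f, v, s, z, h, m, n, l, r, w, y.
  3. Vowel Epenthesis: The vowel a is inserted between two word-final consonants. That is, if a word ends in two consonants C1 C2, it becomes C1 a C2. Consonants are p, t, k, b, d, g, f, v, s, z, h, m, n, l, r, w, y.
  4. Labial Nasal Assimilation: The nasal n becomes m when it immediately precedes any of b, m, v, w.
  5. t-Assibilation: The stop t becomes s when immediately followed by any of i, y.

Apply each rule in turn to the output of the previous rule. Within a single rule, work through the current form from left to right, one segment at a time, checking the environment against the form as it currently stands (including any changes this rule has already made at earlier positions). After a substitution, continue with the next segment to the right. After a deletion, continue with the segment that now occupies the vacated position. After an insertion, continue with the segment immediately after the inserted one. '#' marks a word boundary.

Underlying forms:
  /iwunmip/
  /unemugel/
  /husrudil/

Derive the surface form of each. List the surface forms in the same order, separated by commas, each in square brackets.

/iwunmip/:
  1 Regressive Voicing Assimilation: no change — [iwunmip]
  2 Syncope: [iwunmip] → [iwnmp]
  3 Vowel Epenthesis: [iwnmp] → [iwnmap]
  4 Labial Nasal Assimilation: [iwnmap] → [iwmmap]
  5 t-Assibilation: no change — [iwmmap]
/unemugel/:
  1 Regressive Voicing Assimilation: no change — [unemugel]
  2 Syncope: [unemugel] → [unemgel]
  3 Vowel Epenthesis: no change — [unemgel]
  4 Labial Nasal Assimilation: no change — [unemgel]
  5 t-Assibilation: no change — [unemgel]
/husrudil/:
  1 Regressive Voicing Assimilation: no change — [husrudil]
  2 Syncope: [husrudil] → [hsrdl]
  3 Vowel Epenthesis: [hsrdl] → [hsrdal]
  4 Labial Nasal Assimilation: no change — [hsrdal]
  5 t-Assibilation: no change — [hsrdal]

[iwmmap], [unemgel], [hsrdal]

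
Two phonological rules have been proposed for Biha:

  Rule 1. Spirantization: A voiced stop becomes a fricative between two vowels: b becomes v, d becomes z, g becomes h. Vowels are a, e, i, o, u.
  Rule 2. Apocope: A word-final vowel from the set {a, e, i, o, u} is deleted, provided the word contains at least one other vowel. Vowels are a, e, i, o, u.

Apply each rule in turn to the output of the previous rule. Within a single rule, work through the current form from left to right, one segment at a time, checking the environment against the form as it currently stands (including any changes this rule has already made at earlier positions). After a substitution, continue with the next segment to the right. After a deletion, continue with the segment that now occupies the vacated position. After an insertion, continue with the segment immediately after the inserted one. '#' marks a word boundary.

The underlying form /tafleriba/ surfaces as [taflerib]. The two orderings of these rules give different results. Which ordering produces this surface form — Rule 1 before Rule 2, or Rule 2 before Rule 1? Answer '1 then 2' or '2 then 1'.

Order 1 then 2:
  1 Spirantization: [tafleriba] → [tafleriva]
  2 Apocope: [tafleriva] → [tafleriv]
  result: [tafleriv]
Order 2 then 1:
  2 Apocope: [tafleriba] → [taflerib]
  1 Spirantization: no change — [taflerib]
  result: [taflerib]

2 then 1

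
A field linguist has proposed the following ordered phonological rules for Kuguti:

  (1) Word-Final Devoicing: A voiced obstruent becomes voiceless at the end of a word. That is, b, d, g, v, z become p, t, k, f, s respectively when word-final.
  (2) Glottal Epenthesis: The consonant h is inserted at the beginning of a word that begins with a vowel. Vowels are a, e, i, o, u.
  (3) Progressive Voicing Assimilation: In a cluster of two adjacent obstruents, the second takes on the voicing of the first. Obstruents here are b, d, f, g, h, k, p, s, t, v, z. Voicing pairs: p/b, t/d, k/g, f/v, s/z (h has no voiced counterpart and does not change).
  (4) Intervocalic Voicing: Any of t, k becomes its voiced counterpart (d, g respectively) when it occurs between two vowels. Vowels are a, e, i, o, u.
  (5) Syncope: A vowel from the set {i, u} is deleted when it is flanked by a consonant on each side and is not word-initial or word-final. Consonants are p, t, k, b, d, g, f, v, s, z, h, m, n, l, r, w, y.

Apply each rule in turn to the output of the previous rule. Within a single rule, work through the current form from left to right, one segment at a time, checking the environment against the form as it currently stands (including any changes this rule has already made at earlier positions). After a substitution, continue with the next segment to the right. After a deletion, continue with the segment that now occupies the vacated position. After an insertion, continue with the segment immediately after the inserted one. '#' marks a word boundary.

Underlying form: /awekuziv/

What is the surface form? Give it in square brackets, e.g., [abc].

(1) Word-Final Devoicing: [awekuziv] → [awekuzif]
(2) Glottal Epenthesis: [awekuzif] → [hawekuzif]
(3) Progressive Voicing Assimilation: no change — [hawekuzif]
(4) Intervocalic Voicing: [hawekuzif] → [haweguzif]
(5) Syncope: [haweguzif] → [hawegzf]

[hawegzf]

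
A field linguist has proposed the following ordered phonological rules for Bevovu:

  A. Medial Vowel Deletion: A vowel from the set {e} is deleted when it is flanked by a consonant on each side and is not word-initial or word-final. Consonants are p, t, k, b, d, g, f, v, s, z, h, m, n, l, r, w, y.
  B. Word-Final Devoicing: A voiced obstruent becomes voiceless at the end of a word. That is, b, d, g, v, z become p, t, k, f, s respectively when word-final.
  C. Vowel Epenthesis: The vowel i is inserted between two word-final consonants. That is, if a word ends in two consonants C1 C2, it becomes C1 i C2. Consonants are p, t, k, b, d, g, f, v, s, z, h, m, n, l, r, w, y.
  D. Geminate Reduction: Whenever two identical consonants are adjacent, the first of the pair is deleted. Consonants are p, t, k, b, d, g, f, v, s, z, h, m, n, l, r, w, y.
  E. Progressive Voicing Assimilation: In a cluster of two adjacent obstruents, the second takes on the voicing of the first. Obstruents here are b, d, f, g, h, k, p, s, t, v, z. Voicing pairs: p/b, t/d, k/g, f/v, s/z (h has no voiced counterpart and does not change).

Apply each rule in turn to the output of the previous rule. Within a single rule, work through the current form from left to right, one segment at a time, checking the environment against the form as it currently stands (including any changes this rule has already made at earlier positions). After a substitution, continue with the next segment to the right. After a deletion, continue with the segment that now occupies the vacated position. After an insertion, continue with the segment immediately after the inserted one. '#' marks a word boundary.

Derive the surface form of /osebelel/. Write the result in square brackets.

[osplil]

A Medial Vowel Deletion: [osebelel] → [osbll]
B Word-Final Devoicing: no change — [osbll]
C Vowel Epenthesis: [osbll] → [osblil]
D Geminate Reduction: no change — [osblil]
E Progressive Voicing Assimilation: [osblil] → [osplil]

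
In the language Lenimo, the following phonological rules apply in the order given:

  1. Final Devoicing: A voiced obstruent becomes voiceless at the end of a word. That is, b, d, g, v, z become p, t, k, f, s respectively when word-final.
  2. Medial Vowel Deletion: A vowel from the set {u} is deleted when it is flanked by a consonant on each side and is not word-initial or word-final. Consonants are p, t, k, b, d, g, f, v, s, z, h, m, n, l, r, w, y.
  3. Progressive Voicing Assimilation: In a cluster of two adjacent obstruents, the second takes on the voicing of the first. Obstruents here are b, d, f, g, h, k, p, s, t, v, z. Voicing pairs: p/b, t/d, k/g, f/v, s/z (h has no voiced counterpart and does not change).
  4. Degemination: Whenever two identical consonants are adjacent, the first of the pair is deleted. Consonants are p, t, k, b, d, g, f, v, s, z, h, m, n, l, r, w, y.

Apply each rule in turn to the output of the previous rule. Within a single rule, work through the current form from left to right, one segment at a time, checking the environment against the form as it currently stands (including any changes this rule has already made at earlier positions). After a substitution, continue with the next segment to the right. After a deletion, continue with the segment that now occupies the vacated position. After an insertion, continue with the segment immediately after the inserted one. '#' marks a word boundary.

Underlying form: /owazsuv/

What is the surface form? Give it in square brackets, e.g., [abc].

1 Final Devoicing: [owazsuv] → [owazsuf]
2 Medial Vowel Deletion: [owazsuf] → [owazsf]
3 Progressive Voicing Assimilation: [owazsf] → [owazzv]
4 Degemination: [owazzv] → [owazv]

[owazv]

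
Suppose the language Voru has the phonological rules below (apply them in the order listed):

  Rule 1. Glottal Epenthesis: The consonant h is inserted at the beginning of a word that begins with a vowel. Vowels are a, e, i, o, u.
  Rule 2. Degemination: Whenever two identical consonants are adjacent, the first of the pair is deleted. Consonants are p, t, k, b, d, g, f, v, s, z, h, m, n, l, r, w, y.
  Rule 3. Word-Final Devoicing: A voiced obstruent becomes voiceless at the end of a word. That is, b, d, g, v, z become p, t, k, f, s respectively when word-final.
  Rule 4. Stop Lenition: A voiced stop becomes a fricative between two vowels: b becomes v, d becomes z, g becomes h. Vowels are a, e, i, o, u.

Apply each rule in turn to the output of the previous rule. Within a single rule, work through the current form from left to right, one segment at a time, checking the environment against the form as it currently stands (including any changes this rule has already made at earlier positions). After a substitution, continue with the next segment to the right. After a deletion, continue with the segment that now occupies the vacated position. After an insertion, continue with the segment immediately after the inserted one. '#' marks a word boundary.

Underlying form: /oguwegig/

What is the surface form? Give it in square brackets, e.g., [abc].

Rule 1 Glottal Epenthesis: [oguwegig] → [hoguwegig]
Rule 2 Degemination: no change — [hoguwegig]
Rule 3 Word-Final Devoicing: [hoguwegig] → [hoguwegik]
Rule 4 Stop Lenition: [hoguwegik] → [hohuwehik]

[hohuwehik]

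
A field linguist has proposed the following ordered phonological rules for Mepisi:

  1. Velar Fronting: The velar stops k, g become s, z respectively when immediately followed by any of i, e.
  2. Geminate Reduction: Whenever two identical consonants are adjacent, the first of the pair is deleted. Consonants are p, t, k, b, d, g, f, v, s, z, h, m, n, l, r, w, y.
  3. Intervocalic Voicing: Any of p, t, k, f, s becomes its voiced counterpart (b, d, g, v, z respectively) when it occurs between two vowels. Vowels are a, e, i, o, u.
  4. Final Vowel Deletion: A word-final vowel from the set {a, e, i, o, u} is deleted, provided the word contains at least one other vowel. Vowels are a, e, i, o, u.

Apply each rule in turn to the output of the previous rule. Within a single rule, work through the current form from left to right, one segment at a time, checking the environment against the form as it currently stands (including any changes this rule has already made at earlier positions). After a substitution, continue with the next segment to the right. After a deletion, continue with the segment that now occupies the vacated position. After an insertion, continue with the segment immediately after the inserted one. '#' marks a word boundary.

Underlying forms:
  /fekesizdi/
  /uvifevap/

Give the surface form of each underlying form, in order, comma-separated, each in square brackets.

/fekesizdi/:
  1 Velar Fronting: [fekesizdi] → [fesesizdi]
  2 Geminate Reduction: no change — [fesesizdi]
  3 Intervocalic Voicing: [fesesizdi] → [fezezizdi]
  4 Final Vowel Deletion: [fezezizdi] → [fezezizd]
/uvifevap/:
  1 Velar Fronting: no change — [uvifevap]
  2 Geminate Reduction: no change — [uvifevap]
  3 Intervocalic Voicing: [uvifevap] → [uvivevap]
  4 Final Vowel Deletion: no change — [uvivevap]

[fezezizd], [uvivevap]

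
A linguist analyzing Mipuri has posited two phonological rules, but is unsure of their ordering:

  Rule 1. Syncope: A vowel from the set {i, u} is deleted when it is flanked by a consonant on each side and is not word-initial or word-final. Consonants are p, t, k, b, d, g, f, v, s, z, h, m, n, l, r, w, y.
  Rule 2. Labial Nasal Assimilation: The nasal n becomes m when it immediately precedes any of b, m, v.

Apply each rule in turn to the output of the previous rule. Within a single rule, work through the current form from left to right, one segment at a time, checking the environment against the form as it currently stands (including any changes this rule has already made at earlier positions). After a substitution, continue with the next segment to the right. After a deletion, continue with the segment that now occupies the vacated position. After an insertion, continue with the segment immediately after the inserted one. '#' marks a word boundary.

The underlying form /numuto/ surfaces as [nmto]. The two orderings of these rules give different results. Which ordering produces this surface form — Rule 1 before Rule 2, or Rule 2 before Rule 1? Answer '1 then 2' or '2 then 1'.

Order 1 then 2:
  1 Syncope: [numuto] → [nmto]
  2 Labial Nasal Assimilation: [nmto] → [mmto]
  result: [mmto]
Order 2 then 1:
  2 Labial Nasal Assimilation: no change — [numuto]
  1 Syncope: [numuto] → [nmto]
  result: [nmto]

2 then 1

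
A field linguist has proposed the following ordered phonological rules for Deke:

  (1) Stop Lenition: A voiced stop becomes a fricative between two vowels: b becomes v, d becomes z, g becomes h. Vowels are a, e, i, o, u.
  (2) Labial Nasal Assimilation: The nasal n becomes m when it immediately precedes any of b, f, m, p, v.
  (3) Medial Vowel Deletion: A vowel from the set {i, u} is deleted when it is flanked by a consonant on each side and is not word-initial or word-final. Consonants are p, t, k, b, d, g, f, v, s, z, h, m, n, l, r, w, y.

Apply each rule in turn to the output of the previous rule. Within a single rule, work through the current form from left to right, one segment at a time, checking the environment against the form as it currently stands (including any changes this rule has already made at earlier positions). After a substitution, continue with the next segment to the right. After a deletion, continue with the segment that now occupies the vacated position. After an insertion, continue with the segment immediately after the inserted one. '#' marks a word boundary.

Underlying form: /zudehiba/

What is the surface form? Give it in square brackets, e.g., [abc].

[zzehva]

(1) Stop Lenition: [zudehiba] → [zuzehiva]
(2) Labial Nasal Assimilation: no change — [zuzehiva]
(3) Medial Vowel Deletion: [zuzehiva] → [zzehva]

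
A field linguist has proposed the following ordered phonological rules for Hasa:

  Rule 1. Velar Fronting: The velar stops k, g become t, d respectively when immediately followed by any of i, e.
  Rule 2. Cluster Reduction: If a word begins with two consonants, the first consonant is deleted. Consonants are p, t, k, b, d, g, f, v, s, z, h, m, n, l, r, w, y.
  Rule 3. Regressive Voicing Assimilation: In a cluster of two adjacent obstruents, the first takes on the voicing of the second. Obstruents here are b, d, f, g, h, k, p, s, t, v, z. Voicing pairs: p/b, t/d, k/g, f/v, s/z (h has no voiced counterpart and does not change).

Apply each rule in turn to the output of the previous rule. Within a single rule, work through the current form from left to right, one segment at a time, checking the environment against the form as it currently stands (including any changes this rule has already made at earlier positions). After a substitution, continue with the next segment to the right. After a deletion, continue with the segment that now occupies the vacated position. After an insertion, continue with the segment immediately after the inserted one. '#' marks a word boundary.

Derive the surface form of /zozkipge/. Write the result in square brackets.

Rule 1 Velar Fronting: [zozkipge] → [zoztipde]
Rule 2 Cluster Reduction: no change — [zoztipde]
Rule 3 Regressive Voicing Assimilation: [zoztipde] → [zostibde]

[zostibde]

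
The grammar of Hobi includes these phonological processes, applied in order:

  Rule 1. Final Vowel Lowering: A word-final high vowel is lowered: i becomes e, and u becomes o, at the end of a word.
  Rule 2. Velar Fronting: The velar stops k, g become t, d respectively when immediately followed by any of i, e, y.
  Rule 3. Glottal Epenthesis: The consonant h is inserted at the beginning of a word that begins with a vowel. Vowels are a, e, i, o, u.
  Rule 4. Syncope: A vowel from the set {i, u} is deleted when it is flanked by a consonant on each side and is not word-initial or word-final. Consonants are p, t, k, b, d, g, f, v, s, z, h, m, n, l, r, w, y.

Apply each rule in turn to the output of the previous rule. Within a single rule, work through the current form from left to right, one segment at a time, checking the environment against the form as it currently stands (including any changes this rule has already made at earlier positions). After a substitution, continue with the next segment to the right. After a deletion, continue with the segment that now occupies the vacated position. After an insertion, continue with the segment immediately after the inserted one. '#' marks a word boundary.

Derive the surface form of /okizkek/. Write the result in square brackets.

Rule 1 Final Vowel Lowering: no change — [okizkek]
Rule 2 Velar Fronting: [okizkek] → [otiztek]
Rule 3 Glottal Epenthesis: [otiztek] → [hotiztek]
Rule 4 Syncope: [hotiztek] → [hotztek]

[hotztek]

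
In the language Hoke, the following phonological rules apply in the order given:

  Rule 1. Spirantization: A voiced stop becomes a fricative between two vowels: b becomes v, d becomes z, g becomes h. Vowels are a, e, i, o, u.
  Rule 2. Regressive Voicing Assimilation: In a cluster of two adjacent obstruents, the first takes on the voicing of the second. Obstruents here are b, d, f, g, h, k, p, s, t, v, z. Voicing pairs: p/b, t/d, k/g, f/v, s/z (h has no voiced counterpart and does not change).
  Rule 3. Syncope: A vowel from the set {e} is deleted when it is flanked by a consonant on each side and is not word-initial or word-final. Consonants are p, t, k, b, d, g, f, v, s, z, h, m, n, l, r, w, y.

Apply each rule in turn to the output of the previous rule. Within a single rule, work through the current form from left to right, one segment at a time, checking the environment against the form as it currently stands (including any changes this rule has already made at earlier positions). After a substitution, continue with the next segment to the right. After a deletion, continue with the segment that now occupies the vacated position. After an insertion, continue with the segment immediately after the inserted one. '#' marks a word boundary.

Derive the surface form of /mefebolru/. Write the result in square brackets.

[mfvolru]

Rule 1 Spirantization: [mefebolru] → [mefevolru]
Rule 2 Regressive Voicing Assimilation: no change — [mefevolru]
Rule 3 Syncope: [mefevolru] → [mfvolru]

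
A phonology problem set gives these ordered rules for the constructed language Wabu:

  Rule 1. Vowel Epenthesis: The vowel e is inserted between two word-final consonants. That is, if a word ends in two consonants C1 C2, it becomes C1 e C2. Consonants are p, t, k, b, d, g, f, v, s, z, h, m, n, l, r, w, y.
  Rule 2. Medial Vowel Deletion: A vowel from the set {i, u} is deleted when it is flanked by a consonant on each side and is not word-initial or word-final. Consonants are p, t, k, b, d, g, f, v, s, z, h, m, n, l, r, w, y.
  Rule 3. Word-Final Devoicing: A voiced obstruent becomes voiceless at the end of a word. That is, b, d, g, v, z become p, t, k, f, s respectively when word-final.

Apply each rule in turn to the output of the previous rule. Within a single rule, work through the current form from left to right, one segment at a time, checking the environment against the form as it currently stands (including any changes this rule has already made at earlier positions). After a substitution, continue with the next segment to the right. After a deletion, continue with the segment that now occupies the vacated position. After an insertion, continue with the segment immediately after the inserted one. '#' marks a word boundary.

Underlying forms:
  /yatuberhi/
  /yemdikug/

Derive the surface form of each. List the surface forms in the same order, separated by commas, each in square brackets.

[yatberhi], [yemdkk]

/yatuberhi/:
  Rule 1 Vowel Epenthesis: no change — [yatuberhi]
  Rule 2 Medial Vowel Deletion: [yatuberhi] → [yatberhi]
  Rule 3 Word-Final Devoicing: no change — [yatberhi]
/yemdikug/:
  Rule 1 Vowel Epenthesis: no change — [yemdikug]
  Rule 2 Medial Vowel Deletion: [yemdikug] → [yemdkg]
  Rule 3 Word-Final Devoicing: [yemdkg] → [yemdkk]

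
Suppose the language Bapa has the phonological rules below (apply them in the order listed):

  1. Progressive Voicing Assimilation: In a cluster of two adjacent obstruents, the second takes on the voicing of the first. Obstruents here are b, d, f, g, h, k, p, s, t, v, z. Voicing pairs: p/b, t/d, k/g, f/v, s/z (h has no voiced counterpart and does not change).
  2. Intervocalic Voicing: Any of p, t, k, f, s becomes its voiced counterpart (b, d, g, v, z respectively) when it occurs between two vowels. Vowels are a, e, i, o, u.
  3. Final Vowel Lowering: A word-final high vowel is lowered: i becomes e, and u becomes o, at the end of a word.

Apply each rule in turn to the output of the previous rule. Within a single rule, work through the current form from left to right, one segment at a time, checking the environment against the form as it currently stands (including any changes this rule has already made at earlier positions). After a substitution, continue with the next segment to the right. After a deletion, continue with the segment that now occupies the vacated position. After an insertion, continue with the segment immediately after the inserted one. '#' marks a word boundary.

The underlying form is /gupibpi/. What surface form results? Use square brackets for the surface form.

[gubibbe]

1 Progressive Voicing Assimilation: [gupibpi] → [gupibbi]
2 Intervocalic Voicing: [gupibbi] → [gubibbi]
3 Final Vowel Lowering: [gubibbi] → [gubibbe]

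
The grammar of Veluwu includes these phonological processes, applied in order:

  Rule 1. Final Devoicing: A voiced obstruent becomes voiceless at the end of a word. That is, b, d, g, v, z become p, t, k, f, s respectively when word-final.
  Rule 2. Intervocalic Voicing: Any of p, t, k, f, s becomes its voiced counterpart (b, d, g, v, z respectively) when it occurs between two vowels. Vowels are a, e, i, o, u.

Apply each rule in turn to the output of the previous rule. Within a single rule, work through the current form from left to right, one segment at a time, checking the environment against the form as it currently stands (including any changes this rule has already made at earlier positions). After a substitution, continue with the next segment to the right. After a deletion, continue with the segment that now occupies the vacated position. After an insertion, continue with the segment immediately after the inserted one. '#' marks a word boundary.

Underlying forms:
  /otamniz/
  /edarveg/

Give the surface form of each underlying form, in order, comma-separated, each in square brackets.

/otamniz/:
  Rule 1 Final Devoicing: [otamniz] → [otamnis]
  Rule 2 Intervocalic Voicing: [otamnis] → [odamnis]
/edarveg/:
  Rule 1 Final Devoicing: [edarveg] → [edarvek]
  Rule 2 Intervocalic Voicing: no change — [edarvek]

[odamnis], [edarvek]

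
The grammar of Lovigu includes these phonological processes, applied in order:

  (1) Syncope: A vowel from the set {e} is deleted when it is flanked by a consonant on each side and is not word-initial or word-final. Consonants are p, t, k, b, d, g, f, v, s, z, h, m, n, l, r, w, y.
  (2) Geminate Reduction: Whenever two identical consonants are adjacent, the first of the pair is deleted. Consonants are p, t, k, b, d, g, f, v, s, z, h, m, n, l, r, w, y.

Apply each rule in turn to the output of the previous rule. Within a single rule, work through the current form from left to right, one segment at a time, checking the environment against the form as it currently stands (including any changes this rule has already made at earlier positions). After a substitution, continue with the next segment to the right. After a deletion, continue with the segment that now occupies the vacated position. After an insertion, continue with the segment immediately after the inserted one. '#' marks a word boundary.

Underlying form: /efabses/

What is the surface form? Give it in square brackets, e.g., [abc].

(1) Syncope: [efabses] → [efabss]
(2) Geminate Reduction: [efabss] → [efabs]

[efabs]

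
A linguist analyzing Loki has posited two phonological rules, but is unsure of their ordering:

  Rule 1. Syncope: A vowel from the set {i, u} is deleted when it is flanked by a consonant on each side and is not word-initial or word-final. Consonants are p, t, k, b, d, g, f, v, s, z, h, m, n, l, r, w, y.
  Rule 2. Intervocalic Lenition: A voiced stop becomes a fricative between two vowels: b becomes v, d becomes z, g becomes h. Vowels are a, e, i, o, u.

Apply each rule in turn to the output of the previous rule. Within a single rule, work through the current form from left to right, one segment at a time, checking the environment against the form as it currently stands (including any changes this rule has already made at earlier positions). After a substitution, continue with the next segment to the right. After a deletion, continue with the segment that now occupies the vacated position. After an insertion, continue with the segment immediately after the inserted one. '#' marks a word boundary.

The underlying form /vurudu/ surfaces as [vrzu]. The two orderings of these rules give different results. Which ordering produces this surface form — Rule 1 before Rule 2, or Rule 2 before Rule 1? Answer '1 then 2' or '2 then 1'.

2 then 1

Order 1 then 2:
  1 Syncope: [vurudu] → [vrdu]
  2 Intervocalic Lenition: no change — [vrdu]
  result: [vrdu]
Order 2 then 1:
  2 Intervocalic Lenition: [vurudu] → [vuruzu]
  1 Syncope: [vuruzu] → [vrzu]
  result: [vrzu]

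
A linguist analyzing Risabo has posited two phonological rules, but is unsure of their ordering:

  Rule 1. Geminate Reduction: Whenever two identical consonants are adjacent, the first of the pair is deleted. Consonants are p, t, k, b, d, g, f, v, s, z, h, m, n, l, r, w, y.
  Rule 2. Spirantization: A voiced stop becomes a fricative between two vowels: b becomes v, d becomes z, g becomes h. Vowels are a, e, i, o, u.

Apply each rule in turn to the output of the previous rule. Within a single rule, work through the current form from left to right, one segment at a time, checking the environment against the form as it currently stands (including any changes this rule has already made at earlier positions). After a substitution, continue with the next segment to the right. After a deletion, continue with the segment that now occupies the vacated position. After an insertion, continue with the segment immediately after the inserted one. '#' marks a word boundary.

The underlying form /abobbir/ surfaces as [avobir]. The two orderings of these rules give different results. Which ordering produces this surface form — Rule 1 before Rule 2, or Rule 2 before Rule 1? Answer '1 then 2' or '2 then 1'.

Order 1 then 2:
  1 Geminate Reduction: [abobbir] → [abobir]
  2 Spirantization: [abobir] → [avovir]
  result: [avovir]
Order 2 then 1:
  2 Spirantization: [abobbir] → [avobbir]
  1 Geminate Reduction: [avobbir] → [avobir]
  result: [avobir]

2 then 1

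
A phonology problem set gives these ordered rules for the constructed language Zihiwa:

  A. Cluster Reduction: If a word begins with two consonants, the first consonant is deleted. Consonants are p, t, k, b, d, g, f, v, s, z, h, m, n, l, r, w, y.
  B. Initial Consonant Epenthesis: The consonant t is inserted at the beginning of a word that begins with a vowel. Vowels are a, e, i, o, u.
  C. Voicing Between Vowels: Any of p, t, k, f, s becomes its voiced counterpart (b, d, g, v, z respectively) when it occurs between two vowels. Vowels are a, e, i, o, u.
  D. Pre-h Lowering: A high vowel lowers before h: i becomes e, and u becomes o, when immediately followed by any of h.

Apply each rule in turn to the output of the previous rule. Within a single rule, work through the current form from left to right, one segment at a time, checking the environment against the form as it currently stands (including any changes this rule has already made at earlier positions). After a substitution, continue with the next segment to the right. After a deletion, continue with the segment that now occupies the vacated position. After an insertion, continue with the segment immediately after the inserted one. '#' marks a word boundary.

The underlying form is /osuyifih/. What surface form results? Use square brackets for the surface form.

A Cluster Reduction: no change — [osuyifih]
B Initial Consonant Epenthesis: [osuyifih] → [tosuyifih]
C Voicing Between Vowels: [tosuyifih] → [tozuyivih]
D Pre-h Lowering: [tozuyivih] → [tozuyiveh]

[tozuyiveh]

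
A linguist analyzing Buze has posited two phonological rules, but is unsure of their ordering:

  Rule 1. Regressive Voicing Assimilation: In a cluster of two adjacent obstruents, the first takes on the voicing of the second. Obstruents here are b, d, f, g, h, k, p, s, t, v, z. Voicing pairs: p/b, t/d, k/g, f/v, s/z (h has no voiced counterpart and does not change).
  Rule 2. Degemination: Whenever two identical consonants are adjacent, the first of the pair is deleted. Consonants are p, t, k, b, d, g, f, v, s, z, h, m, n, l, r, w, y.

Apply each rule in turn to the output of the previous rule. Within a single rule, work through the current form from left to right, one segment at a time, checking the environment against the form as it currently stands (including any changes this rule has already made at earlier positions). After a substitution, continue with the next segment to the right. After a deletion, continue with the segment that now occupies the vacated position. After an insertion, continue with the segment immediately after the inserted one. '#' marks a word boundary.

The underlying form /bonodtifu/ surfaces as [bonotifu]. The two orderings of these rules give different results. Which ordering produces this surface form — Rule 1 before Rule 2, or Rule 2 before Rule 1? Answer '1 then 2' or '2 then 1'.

Order 1 then 2:
  1 Regressive Voicing Assimilation: [bonodtifu] → [bonottifu]
  2 Degemination: [bonottifu] → [bonotifu]
  result: [bonotifu]
Order 2 then 1:
  2 Degemination: no change — [bonodtifu]
  1 Regressive Voicing Assimilation: [bonodtifu] → [bonottifu]
  result: [bonottifu]

1 then 2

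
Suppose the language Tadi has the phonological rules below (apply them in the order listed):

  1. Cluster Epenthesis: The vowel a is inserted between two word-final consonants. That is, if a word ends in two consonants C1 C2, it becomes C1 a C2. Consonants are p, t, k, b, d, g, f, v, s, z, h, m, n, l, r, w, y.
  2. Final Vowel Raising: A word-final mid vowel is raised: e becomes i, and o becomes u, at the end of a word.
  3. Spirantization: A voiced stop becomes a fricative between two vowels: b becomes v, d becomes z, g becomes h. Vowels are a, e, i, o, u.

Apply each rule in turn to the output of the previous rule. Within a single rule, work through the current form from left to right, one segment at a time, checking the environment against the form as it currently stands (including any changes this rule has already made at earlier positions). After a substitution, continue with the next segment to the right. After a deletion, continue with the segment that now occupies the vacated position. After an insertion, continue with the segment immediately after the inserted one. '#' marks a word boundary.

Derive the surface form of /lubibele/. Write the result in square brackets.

1 Cluster Epenthesis: no change — [lubibele]
2 Final Vowel Raising: [lubibele] → [lubibeli]
3 Spirantization: [lubibeli] → [luviveli]

[luviveli]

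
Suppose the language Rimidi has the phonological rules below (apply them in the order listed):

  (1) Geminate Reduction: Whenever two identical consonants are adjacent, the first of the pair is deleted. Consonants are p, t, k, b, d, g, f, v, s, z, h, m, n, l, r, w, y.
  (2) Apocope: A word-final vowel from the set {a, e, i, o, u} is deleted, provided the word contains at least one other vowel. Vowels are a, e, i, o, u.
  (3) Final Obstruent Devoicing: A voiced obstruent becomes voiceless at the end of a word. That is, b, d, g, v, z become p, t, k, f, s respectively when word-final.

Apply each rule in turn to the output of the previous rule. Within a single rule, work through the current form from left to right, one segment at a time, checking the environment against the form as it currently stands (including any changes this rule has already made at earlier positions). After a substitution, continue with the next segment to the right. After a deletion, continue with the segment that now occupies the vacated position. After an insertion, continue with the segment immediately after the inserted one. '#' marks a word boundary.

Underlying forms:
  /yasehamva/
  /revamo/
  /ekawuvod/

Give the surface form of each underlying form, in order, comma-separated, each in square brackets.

[yasehamf], [revam], [ekawuvot]

/yasehamva/:
  (1) Geminate Reduction: no change — [yasehamva]
  (2) Apocope: [yasehamva] → [yasehamv]
  (3) Final Obstruent Devoicing: [yasehamv] → [yasehamf]
/revamo/:
  (1) Geminate Reduction: no change — [revamo]
  (2) Apocope: [revamo] → [revam]
  (3) Final Obstruent Devoicing: no change — [revam]
/ekawuvod/:
  (1) Geminate Reduction: no change — [ekawuvod]
  (2) Apocope: no change — [ekawuvod]
  (3) Final Obstruent Devoicing: [ekawuvod] → [ekawuvot]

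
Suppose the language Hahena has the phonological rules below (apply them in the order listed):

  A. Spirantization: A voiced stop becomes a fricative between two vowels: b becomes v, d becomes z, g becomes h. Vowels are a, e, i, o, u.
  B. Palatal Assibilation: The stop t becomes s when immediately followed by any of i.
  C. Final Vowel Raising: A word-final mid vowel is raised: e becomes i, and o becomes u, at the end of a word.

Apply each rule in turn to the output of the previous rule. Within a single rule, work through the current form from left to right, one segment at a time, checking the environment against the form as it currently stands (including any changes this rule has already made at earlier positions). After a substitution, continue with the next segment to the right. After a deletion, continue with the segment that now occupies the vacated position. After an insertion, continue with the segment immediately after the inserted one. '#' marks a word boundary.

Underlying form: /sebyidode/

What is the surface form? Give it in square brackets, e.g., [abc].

A Spirantization: [sebyidode] → [sebyizoze]
B Palatal Assibilation: no change — [sebyizoze]
C Final Vowel Raising: [sebyizoze] → [sebyizozi]

[sebyizozi]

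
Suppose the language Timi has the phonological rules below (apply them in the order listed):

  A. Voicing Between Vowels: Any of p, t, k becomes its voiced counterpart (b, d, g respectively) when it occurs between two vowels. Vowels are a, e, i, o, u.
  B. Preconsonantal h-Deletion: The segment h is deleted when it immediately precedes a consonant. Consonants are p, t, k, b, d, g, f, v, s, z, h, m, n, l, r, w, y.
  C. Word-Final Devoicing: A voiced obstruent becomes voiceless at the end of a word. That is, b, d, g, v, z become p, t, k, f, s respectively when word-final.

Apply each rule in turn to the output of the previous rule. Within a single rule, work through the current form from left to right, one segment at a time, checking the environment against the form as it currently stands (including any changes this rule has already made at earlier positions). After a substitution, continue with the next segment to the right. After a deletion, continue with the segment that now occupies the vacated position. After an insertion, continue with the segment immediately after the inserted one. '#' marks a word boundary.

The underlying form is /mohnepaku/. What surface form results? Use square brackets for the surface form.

A Voicing Between Vowels: [mohnepaku] → [mohnebagu]
B Preconsonantal h-Deletion: [mohnebagu] → [monebagu]
C Word-Final Devoicing: no change — [monebagu]

[monebagu]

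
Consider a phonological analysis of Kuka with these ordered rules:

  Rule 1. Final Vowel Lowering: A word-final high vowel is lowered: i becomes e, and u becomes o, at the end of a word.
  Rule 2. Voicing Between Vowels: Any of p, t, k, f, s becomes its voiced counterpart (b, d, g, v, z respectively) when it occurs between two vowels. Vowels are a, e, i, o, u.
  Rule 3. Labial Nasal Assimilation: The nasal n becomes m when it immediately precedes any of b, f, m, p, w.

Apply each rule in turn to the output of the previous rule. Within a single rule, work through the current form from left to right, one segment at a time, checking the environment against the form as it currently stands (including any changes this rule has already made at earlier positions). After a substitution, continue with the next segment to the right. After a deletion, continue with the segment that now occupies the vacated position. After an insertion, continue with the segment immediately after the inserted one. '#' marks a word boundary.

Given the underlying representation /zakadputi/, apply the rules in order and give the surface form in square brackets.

[zagadpude]

Rule 1 Final Vowel Lowering: [zakadputi] → [zakadpute]
Rule 2 Voicing Between Vowels: [zakadpute] → [zagadpude]
Rule 3 Labial Nasal Assimilation: no change — [zagadpude]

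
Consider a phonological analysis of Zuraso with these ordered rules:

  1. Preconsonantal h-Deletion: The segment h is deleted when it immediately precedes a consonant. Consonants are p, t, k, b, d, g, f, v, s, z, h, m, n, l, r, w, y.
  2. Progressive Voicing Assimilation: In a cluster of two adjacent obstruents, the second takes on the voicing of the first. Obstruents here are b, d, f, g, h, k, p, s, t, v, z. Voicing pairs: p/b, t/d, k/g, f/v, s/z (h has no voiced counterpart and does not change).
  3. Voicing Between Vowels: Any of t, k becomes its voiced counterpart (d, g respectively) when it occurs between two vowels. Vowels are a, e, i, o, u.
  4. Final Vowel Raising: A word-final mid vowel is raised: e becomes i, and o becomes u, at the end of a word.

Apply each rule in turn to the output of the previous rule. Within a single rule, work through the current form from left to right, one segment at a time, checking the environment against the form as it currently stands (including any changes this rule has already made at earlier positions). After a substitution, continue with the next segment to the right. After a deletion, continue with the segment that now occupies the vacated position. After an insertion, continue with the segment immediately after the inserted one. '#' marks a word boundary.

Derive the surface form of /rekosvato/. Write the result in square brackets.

1 Preconsonantal h-Deletion: no change — [rekosvato]
2 Progressive Voicing Assimilation: [rekosvato] → [rekosfato]
3 Voicing Between Vowels: [rekosfato] → [regosfado]
4 Final Vowel Raising: [regosfado] → [regosfadu]

[regosfadu]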